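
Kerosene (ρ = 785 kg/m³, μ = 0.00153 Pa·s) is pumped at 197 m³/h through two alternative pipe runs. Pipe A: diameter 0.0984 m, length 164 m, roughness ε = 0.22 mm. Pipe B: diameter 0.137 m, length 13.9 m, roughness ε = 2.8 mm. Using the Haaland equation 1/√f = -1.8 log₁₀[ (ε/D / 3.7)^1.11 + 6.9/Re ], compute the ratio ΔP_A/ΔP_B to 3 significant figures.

Pipe A: V = Q/A = 0.05472/0.007605 = 7.196 m/s; Re = 3.633e+05; ε/D = 0.00224; Haaland → f = 0.02459; ΔP_A = f(L/D)(ρV²/2) = 8.328e+05 Pa.
Pipe B: V = Q/A = 0.05472/0.01474 = 3.712 m/s; Re = 2.609e+05; ε/D = 0.0204; Haaland → f = 0.04929; ΔP_B = f(L/D)(ρV²/2) = 2.705e+04 Pa.
ΔP_A/ΔP_B = 8.328e+05/2.705e+04 = 30.8.

ΔP_A/ΔP_B ≈ 30.8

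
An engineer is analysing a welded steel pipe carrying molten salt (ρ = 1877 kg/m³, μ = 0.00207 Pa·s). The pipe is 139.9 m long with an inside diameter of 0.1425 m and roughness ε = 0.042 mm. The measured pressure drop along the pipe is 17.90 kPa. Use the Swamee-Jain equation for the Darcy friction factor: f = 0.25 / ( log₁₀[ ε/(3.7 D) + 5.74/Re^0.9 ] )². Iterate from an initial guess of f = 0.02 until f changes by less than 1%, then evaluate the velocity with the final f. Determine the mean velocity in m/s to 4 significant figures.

Rearranging Darcy-Weisbach: V = √(2·ΔP·D/(f·L·ρ)). With ε/D = 4.2e-05/0.1425 = 0.000295, iterate starting from f = 0.02:
  f = 0.02 → V = √(2·1.79e+04·0.1425/(0.02·139.9·1877)) = 0.9856 m/s; Re = ρVD/μ = 1.274e+05; f → 0.0188
  f = 0.0188 → V = 1.017 m/s; Re = 1.313e+05; f → 0.01872
Converged (Δf/f < 1%). With the final f = 0.01872: V = √(2·1.79e+04·0.1425/(0.01872·139.9·1877)) = 1.019 m/s.

V ≈ 1.019 m/s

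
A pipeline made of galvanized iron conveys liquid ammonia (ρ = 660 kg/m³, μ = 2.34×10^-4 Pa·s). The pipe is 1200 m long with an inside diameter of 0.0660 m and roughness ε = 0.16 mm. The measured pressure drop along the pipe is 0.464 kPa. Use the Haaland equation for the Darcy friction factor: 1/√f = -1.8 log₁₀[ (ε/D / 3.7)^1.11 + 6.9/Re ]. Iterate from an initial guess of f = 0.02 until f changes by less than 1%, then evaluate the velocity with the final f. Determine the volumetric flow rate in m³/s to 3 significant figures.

Q ≈ 1.61×10^-4 m³/s

Rearranging Darcy-Weisbach: V = √(2·ΔP·D/(f·L·ρ)). With ε/D = 0.00016/0.066 = 0.00242, iterate starting from f = 0.02:
  f = 0.02 → V = √(2·464·0.066/(0.02·1200·660)) = 0.06218 m/s; Re = ρVD/μ = 1.158e+04; f → 0.03315
  f = 0.03315 → V = 0.0483 m/s; Re = 8991; f → 0.03488
  f = 0.03488 → V = 0.04709 m/s; Re = 8765; f → 0.03507
Converged (Δf/f < 1%). With the final f = 0.03507: V = √(2·464·0.066/(0.03507·1200·660)) = 0.04696 m/s.
Q = V·A = 0.04696·(π/4·0.066²) = 0.0001607 m³/s = 1.61×10^-4 m³/s.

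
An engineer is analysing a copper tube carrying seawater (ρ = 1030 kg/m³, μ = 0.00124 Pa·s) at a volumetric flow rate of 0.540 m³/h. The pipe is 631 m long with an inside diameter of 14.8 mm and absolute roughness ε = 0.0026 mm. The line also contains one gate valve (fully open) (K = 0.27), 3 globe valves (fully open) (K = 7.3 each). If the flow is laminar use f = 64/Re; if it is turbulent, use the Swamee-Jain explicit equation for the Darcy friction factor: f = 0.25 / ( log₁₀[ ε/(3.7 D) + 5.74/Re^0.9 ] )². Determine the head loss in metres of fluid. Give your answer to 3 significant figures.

Q = 0.540 m³/h = 0.540/3600 = 0.00015 m³/s.
Cross-sectional area A = πD²/4 = π(0.0148)²/4 = 0.000172 m²; mean velocity V = Q/A = 0.00015/0.000172 = 0.8719 m/s.
Reynolds number Re = ρVD/μ = 1030 · 0.8719 · 0.0148 / 0.00124 = 1.072e+04.
Re > 4000 → turbulent. Relative roughness ε/D = 2.6e-06/0.0148 = 0.000176. Swamee-Jain: f = 0.25/(log₁₀[0.000176/3.7 + 5.74/1.072e+04^0.9])² = 0.25/(log₁₀[4.75e-05 + 0.00135])² = 0.25/(-2.853)² = 0.03071.
Total minor-loss coefficient ΣK = 1·0.27 + 3·7.3 = 22.2.
ΔP = [f·L/D + ΣK]·(ρV²/2) = [0.03071·631/0.0148 + 22.2]·(1030·0.8719²/2) = [1309 + 22.2]·391.5 = 5.213e+05 Pa.
Head loss h_f = ΔP/(ρg) = 5.213e+05/(1030·9.81) = 51.6 m.

h_f ≈ 51.6 m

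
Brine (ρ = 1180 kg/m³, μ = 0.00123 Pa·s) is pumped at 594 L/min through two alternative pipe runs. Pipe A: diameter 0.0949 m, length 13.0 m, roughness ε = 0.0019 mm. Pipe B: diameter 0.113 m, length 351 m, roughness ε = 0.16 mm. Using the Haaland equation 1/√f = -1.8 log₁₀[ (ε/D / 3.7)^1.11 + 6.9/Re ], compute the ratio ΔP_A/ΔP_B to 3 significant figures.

Pipe A: V = Q/A = 0.0099/0.007073 = 1.4 m/s; Re = 1.274e+05; ε/D = 2e-05; Haaland → f = 0.01705; ΔP_A = f(L/D)(ρV²/2) = 2699 Pa.
Pipe B: V = Q/A = 0.0099/0.01003 = 0.9872 m/s; Re = 1.07e+05; ε/D = 0.00142; Haaland → f = 0.02321; ΔP_B = f(L/D)(ρV²/2) = 4.145e+04 Pa.
ΔP_A/ΔP_B = 2699/4.145e+04 = 0.0651.

ΔP_A/ΔP_B ≈ 0.0651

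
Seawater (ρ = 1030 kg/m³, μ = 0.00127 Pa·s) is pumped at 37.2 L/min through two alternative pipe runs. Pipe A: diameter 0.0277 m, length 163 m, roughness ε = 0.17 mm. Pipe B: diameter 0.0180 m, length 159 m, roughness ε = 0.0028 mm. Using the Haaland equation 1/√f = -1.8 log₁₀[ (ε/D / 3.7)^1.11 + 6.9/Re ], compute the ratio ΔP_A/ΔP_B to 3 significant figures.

Pipe A: V = Q/A = 0.00062/0.0006026 = 1.029 m/s; Re = 2.311e+04; ε/D = 0.00614; Haaland → f = 0.03544; ΔP_A = f(L/D)(ρV²/2) = 1.137e+05 Pa.
Pipe B: V = Q/A = 0.00062/0.0002545 = 2.436 m/s; Re = 3.557e+04; ε/D = 0.000156; Haaland → f = 0.02276; ΔP_B = f(L/D)(ρV²/2) = 6.147e+05 Pa.
ΔP_A/ΔP_B = 1.137e+05/6.147e+05 = 0.185.

ΔP_A/ΔP_B ≈ 0.185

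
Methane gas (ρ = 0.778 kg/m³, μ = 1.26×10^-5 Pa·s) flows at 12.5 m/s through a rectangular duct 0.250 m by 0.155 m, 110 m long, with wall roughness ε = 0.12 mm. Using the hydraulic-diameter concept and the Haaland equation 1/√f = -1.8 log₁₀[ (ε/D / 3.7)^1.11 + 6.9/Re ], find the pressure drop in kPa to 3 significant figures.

ΔP ≈ 0.691 kPa

Hydraulic diameter D_h = 4A/P = 4·(0.25·0.155)/(2·(0.25+0.155)) = 0.155/0.81 = 0.1914 m.
Re = ρVD_h/μ = 0.778·12.5·0.1914/1.26e-05 = 1.477e+05.
ε/D_h = 0.00012/0.1914 = 0.000627; Haaland gives 1/√f = -1.8 log₁₀[6.52e-05+4.67e-05] = 7.112, so f = 0.01977.
ΔP = f(L/D_h)(ρV²/2) = 0.01977·110/0.1914·60.78 = 690.8 Pa.
ΔP = 0.691 kPa.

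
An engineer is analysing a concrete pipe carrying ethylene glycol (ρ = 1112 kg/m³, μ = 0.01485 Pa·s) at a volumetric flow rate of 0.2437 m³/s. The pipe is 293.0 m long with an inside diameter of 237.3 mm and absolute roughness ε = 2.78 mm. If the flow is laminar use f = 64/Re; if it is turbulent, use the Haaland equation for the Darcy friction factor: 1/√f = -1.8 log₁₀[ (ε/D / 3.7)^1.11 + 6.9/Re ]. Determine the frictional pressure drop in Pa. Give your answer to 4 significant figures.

ΔP ≈ 846700 Pa

Cross-sectional area A = πD²/4 = π(0.2373)²/4 = 0.04423 m²; mean velocity V = Q/A = 0.2437/0.04423 = 5.51 m/s.
Reynolds number Re = ρVD/μ = 1112 · 5.51 · 0.2373 / 0.0149 = 9.791e+04.
Re > 4000 → turbulent. Relative roughness ε/D = 0.00278/0.2373 = 0.0117. Haaland: 1/√f = -1.8 log₁₀[(0.0117/3.7)^1.11 + 6.9/9.791e+04] = -1.8 log₁₀[0.00168 + 7.05e-05] = 4.962, so f = 0.04062.
Darcy-Weisbach: ΔP = f(L/D)(ρV²/2) = 0.04062·(293/0.2373)·(1112·5.51²/2) = 0.04062·1235·1.688e+04 = 8.467e+05 Pa.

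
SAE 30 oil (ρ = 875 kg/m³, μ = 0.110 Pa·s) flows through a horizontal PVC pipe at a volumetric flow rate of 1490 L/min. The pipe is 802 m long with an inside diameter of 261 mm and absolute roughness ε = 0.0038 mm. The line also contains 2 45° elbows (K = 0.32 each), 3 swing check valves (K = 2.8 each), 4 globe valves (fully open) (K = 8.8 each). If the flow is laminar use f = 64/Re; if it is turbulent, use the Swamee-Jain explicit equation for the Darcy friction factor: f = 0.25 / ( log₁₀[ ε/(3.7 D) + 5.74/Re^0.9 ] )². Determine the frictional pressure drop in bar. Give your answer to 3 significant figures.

Q = 1490 L/min = 1490/60000 = 0.02483 m³/s.
Cross-sectional area A = πD²/4 = π(0.261)²/4 = 0.0535 m²; mean velocity V = Q/A = 0.02483/0.0535 = 0.4642 m/s.
Reynolds number Re = ρVD/μ = 875 · 0.4642 · 0.261 / 0.11 = 963.7.
Re < 2300 → laminar flow, so f = 64/Re = 64/963.7 = 0.06641 (the turbulent correlation is not needed).
Total minor-loss coefficient ΣK = 2·0.32 + 3·2.8 + 4·8.8 = 44.2.
ΔP = [f·L/D + ΣK]·(ρV²/2) = [0.06641·802/0.261 + 44.2]·(875·0.4642²/2) = [204.1 + 44.2]·94.26 = 2.341e+04 Pa.
ΔP = 2.341e+04 Pa = 0.234 bar.

ΔP ≈ 0.234 bar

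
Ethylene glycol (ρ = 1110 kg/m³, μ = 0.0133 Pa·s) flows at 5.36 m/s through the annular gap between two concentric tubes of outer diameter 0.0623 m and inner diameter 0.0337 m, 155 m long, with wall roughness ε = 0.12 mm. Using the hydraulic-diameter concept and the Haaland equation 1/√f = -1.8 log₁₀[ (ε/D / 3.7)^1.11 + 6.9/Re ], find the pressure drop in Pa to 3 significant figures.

Hydraulic diameter D_h = 4A/P = D_o - D_i = 0.0623 - 0.0337 = 0.0286 m.
Re = ρVD_h/μ = 1110·5.36·0.0286/0.0133 = 1.279e+04.
ε/D_h = 0.00012/0.0286 = 0.0042; Haaland gives 1/√f = -1.8 log₁₀[0.000538+0.000539] = 5.342, so f = 0.03504.
ΔP = f(L/D_h)(ρV²/2) = 0.03504·155/0.0286·1.594e+04 = 3.028e+06 Pa.

ΔP ≈ 3.03×10^6 Pa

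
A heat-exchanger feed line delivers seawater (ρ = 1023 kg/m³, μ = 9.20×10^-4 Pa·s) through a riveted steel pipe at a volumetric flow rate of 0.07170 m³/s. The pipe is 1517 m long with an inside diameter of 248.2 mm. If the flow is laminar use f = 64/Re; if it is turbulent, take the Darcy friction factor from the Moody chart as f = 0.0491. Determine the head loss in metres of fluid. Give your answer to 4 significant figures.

Cross-sectional area A = πD²/4 = π(0.2482)²/4 = 0.04838 m²; mean velocity V = Q/A = 0.0717/0.04838 = 1.482 m/s.
Reynolds number Re = ρVD/μ = 1023 · 1.482 · 0.2482 / 0.00092 = 4.09e+05.
Re > 4000 → turbulent; use the Moody-chart value f = 0.0491.
Darcy-Weisbach: ΔP = f(L/D)(ρV²/2) = 0.0491·(1517/0.2482)·(1023·1.482²/2) = 0.0491·6112·1123 = 3.371e+05 Pa.
Head loss h_f = ΔP/(ρg) = 3.371e+05/(1023·9.81) = 33.59 m.

h_f ≈ 33.59 m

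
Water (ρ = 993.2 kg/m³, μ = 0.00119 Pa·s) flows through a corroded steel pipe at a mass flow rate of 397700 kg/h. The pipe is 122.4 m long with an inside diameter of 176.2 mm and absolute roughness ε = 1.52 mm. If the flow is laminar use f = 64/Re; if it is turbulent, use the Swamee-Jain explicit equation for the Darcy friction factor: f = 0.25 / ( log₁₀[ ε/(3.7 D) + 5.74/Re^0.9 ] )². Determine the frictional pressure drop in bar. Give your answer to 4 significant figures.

ṁ = 397700 kg/h = 397700/3600 = 110.5 kg/s.
A = πD²/4 = π(0.1762)²/4 = 0.02438 m²; mean velocity V = ṁ/(ρA) = 110.5/(993.2 · 0.02438) = 4.562 m/s.
Reynolds number Re = ρVD/μ = 993.2 · 4.562 · 0.1762 / 0.00119 = 6.708e+05.
Re > 4000 → turbulent. Relative roughness ε/D = 0.00152/0.1762 = 0.00863. Swamee-Jain: f = 0.25/(log₁₀[0.00863/3.7 + 5.74/6.708e+05^0.9])² = 0.25/(log₁₀[0.00233 + 3.27e-05])² = 0.25/(-2.626)² = 0.03625.
Darcy-Weisbach: ΔP = f(L/D)(ρV²/2) = 0.03625·(122.4/0.1762)·(993.2·4.562²/2) = 0.03625·694.7·1.033e+04 = 2.602e+05 Pa.
ΔP = 2.602e+05 Pa = 2.602 bar.

ΔP ≈ 2.602 bar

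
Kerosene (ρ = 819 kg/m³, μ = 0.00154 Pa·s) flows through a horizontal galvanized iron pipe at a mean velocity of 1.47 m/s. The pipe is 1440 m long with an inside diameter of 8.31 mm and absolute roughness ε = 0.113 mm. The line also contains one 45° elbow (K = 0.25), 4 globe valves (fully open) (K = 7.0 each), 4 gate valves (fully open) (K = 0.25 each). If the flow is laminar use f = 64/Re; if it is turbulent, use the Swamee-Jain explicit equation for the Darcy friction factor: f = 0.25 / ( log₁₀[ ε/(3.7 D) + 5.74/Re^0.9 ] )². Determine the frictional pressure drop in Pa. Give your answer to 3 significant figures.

Reynolds number Re = ρVD/μ = 819 · 1.47 · 0.00831 / 0.00154 = 6497.
Re > 4000 → turbulent. Relative roughness ε/D = 0.000113/0.00831 = 0.0136. Swamee-Jain: f = 0.25/(log₁₀[0.0136/3.7 + 5.74/6497^0.9])² = 0.25/(log₁₀[0.00368 + 0.00213])² = 0.25/(-2.237)² = 0.04998.
Total minor-loss coefficient ΣK = 1·0.25 + 4·7 + 4·0.25 = 29.2.
ΔP = [f·L/D + ΣK]·(ρV²/2) = [0.04998·1440/0.00831 + 29.2]·(819·1.47²/2) = [8661 + 29.2]·884.9 = 7.69e+06 Pa.

ΔP ≈ 7.69×10^6 Pa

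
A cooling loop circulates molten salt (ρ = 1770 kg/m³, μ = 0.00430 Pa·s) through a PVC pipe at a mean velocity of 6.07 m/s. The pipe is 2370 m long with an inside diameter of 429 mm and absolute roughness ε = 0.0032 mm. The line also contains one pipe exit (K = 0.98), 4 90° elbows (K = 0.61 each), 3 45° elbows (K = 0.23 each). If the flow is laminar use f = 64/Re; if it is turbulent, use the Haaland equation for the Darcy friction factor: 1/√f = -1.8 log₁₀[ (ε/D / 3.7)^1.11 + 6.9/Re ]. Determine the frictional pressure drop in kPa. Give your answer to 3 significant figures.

Reynolds number Re = ρVD/μ = 1770 · 6.07 · 0.429 / 0.0043 = 1.072e+06.
Re > 4000 → turbulent. Relative roughness ε/D = 3.2e-06/0.429 = 7.46e-06. Haaland: 1/√f = -1.8 log₁₀[(7.46e-06/3.7)^1.11 + 6.9/1.072e+06] = -1.8 log₁₀[4.76e-07 + 6.44e-06] = 9.289, so f = 0.01159.
Total minor-loss coefficient ΣK = 1·0.98 + 4·0.61 + 3·0.23 = 4.11.
ΔP = [f·L/D + ΣK]·(ρV²/2) = [0.01159·2370/0.429 + 4.11]·(1770·6.07²/2) = [64.03 + 4.11]·3.261e+04 = 2.222e+06 Pa.
ΔP = 2.222e+06 Pa = 2220 kPa.

ΔP ≈ 2220 kPa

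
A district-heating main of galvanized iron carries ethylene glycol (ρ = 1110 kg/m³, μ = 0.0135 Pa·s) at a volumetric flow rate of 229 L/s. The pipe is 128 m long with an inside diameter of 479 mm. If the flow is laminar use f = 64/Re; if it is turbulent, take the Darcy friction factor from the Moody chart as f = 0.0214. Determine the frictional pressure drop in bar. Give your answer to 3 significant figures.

ΔP ≈ 0.0513 bar

Q = 229 L/s = 229/1000 = 0.229 m³/s.
Cross-sectional area A = πD²/4 = π(0.479)²/4 = 0.1802 m²; mean velocity V = Q/A = 0.229/0.1802 = 1.271 m/s.
Reynolds number Re = ρVD/μ = 1110 · 1.271 · 0.479 / 0.0135 = 5.005e+04.
Re > 4000 → turbulent; use the Moody-chart value f = 0.0214.
Darcy-Weisbach: ΔP = f(L/D)(ρV²/2) = 0.0214·(128/0.479)·(1110·1.271²/2) = 0.0214·267.2·896.3 = 5125 Pa.
ΔP = 5125 Pa = 0.0513 bar.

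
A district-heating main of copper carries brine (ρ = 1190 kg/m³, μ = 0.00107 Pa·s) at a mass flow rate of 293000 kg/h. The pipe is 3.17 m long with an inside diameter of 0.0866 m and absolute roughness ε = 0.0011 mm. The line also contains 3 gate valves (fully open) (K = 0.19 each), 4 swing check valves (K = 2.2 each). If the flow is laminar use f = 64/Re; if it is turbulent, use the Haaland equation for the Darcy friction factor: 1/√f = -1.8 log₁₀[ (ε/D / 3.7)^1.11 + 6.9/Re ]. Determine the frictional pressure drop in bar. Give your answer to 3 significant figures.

ΔP ≈ 7.86 bar

ṁ = 293000 kg/h = 293000/3600 = 81.39 kg/s.
A = πD²/4 = π(0.0866)²/4 = 0.00589 m²; mean velocity V = ṁ/(ρA) = 81.39/(1190 · 0.00589) = 11.61 m/s.
Reynolds number Re = ρVD/μ = 1190 · 11.61 · 0.0866 / 0.00107 = 1.118e+06.
Re > 4000 → turbulent. Relative roughness ε/D = 1.1e-06/0.0866 = 1.27e-05. Haaland: 1/√f = -1.8 log₁₀[(1.27e-05/3.7)^1.11 + 6.9/1.118e+06] = -1.8 log₁₀[8.6e-07 + 6.17e-06] = 9.275, so f = 0.01162.
Total minor-loss coefficient ΣK = 3·0.19 + 4·2.2 = 9.37.
ΔP = [f·L/D + ΣK]·(ρV²/2) = [0.01162·3.17/0.0866 + 9.37]·(1190·11.61²/2) = [0.4255 + 9.37]·8.022e+04 = 7.858e+05 Pa.
ΔP = 7.858e+05 Pa = 7.86 bar.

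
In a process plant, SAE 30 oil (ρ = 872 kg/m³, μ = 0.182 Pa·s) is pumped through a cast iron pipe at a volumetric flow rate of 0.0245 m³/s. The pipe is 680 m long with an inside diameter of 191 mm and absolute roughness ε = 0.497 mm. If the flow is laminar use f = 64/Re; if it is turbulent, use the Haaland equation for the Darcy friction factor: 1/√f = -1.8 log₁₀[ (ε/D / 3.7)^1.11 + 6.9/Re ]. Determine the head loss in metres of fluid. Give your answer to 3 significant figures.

Cross-sectional area A = πD²/4 = π(0.191)²/4 = 0.02865 m²; mean velocity V = Q/A = 0.0245/0.02865 = 0.8551 m/s.
Reynolds number Re = ρVD/μ = 872 · 0.8551 · 0.191 / 0.182 = 782.5.
Re < 2300 → laminar flow, so f = 64/Re = 64/782.5 = 0.08179 (the turbulent correlation is not needed).
Darcy-Weisbach: ΔP = f(L/D)(ρV²/2) = 0.08179·(680/0.191)·(872·0.8551²/2) = 0.08179·3560·318.8 = 9.283e+04 Pa.
Head loss h_f = ΔP/(ρg) = 9.283e+04/(872·9.81) = 10.9 m.

h_f ≈ 10.9 m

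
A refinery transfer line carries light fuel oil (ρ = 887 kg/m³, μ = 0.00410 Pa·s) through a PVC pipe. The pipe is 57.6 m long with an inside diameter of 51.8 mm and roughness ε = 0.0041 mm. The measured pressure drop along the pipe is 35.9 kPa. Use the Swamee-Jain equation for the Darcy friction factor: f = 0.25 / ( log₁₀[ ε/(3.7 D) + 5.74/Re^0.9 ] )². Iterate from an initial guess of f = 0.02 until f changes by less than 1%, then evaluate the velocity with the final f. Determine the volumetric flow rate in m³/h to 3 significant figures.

Rearranging Darcy-Weisbach: V = √(2·ΔP·D/(f·L·ρ)). With ε/D = 4.1e-06/0.0518 = 7.92e-05, iterate starting from f = 0.02:
  f = 0.02 → V = √(2·3.59e+04·0.0518/(0.02·57.6·887)) = 1.908 m/s; Re = ρVD/μ = 2.138e+04; f → 0.02559
  f = 0.02559 → V = 1.687 m/s; Re = 1.89e+04; f → 0.02638
  f = 0.02638 → V = 1.661 m/s; Re = 1.862e+04; f → 0.02648
Converged (Δf/f < 1%). With the final f = 0.02648: V = √(2·3.59e+04·0.0518/(0.02648·57.6·887)) = 1.658 m/s.
Q = V·A = 1.658·(π/4·0.0518²) = 0.003494 m³/s = 12.6 m³/h.

Q ≈ 12.6 m³/h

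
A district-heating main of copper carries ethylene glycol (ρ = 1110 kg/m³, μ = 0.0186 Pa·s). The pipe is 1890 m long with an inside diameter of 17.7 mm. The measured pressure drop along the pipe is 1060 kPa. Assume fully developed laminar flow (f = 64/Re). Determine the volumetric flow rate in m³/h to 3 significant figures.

Q ≈ 0.261 m³/h

For laminar flow, f = 64/Re with Re = ρVD/μ, so Darcy-Weisbach reduces to ΔP = 32μLV/D². Solving for V: V = ΔP·D²/(32μL) = 1.06e+06·(0.0177)²/(32·0.0186·1890) = 0.2952 m/s.
Check: Re = ρVD/μ = 1110·0.2952·0.0177/0.0186 = 311.8 < 2300, so the laminar assumption holds.
Q = V·A = 0.2952·(π/4·0.0177²) = 7.264e-05 m³/s = 0.261 m³/h.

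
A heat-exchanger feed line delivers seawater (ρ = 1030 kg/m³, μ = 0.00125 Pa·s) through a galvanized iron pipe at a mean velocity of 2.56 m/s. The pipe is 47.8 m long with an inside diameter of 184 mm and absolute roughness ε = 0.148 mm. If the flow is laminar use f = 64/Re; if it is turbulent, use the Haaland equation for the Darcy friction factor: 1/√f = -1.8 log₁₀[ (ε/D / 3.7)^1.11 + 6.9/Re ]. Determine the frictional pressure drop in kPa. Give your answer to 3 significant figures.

Reynolds number Re = ρVD/μ = 1030 · 2.56 · 0.184 / 0.00125 = 3.881e+05.
Re > 4000 → turbulent. Relative roughness ε/D = 0.000148/0.184 = 0.000804. Haaland: 1/√f = -1.8 log₁₀[(0.000804/3.7)^1.11 + 6.9/3.881e+05] = -1.8 log₁₀[8.6e-05 + 1.78e-05] = 7.171, so f = 0.01945.
Darcy-Weisbach: ΔP = f(L/D)(ρV²/2) = 0.01945·(47.8/0.184)·(1030·2.56²/2) = 0.01945·259.8·3375 = 1.705e+04 Pa.
ΔP = 1.705e+04 Pa = 17.0 kPa.

ΔP ≈ 17.0 kPa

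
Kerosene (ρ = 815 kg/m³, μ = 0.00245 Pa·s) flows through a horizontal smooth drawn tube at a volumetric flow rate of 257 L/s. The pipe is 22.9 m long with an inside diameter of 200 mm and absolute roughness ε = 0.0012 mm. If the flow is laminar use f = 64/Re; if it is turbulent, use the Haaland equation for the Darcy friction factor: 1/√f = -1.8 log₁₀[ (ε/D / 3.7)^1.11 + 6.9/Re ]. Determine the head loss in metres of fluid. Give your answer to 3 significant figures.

Q = 257 L/s = 257/1000 = 0.257 m³/s.
Cross-sectional area A = πD²/4 = π(0.2)²/4 = 0.03142 m²; mean velocity V = Q/A = 0.257/0.03142 = 8.181 m/s.
Reynolds number Re = ρVD/μ = 815 · 8.181 · 0.2 / 0.00245 = 5.443e+05.
Re > 4000 → turbulent. Relative roughness ε/D = 1.2e-06/0.2 = 6e-06. Haaland: 1/√f = -1.8 log₁₀[(6e-06/3.7)^1.11 + 6.9/5.443e+05] = -1.8 log₁₀[3.74e-07 + 1.27e-05] = 8.792, so f = 0.01294.
Darcy-Weisbach: ΔP = f(L/D)(ρV²/2) = 0.01294·(22.9/0.2)·(815·8.181²/2) = 0.01294·114.5·2.727e+04 = 4.04e+04 Pa.
Head loss h_f = ΔP/(ρg) = 4.04e+04/(815·9.81) = 5.05 m.

h_f ≈ 5.05 m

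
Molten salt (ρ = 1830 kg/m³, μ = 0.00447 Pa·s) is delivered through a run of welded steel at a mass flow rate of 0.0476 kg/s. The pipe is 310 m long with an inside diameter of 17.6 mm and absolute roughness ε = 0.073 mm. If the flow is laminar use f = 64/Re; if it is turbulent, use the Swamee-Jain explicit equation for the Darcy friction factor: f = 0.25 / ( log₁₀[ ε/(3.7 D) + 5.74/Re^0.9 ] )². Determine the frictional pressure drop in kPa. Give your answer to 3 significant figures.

ΔP ≈ 15.3 kPa

A = πD²/4 = π(0.0176)²/4 = 0.0002433 m²; mean velocity V = ṁ/(ρA) = 0.0476/(1830 · 0.0002433) = 0.1069 m/s.
Reynolds number Re = ρVD/μ = 1830 · 0.1069 · 0.0176 / 0.00447 = 770.4.
Re < 2300 → laminar flow, so f = 64/Re = 64/770.4 = 0.08308 (the turbulent correlation is not needed).
Darcy-Weisbach: ΔP = f(L/D)(ρV²/2) = 0.08308·(310/0.0176)·(1830·0.1069²/2) = 0.08308·1.761e+04·10.46 = 1.531e+04 Pa.
ΔP = 1.531e+04 Pa = 15.3 kPa.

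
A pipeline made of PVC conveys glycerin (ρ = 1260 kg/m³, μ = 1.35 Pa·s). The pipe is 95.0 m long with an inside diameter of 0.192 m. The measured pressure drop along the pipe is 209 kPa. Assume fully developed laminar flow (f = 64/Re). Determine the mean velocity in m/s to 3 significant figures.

For laminar flow, f = 64/Re with Re = ρVD/μ, so Darcy-Weisbach reduces to ΔP = 32μLV/D². Solving for V: V = ΔP·D²/(32μL) = 2.09e+05·(0.192)²/(32·1.35·95) = 1.877 m/s.
Check: Re = ρVD/μ = 1260·1.877·0.192/1.35 = 336.4 < 2300, so the laminar assumption holds.

V ≈ 1.88 m/s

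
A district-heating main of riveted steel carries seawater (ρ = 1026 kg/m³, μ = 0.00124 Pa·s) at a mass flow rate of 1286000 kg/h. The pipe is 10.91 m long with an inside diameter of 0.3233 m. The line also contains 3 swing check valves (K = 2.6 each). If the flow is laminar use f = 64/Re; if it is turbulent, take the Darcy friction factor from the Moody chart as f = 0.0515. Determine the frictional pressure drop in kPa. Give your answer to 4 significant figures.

ṁ = 1286000 kg/h = 1286000/3600 = 357.2 kg/s.
A = πD²/4 = π(0.3233)²/4 = 0.08209 m²; mean velocity V = ṁ/(ρA) = 357.2/(1026 · 0.08209) = 4.241 m/s.
Reynolds number Re = ρVD/μ = 1026 · 4.241 · 0.3233 / 0.00124 = 1.135e+06.
Re > 4000 → turbulent; use the Moody-chart value f = 0.0515.
Total minor-loss coefficient ΣK = 3·2.6 = 7.8.
ΔP = [f·L/D + ΣK]·(ρV²/2) = [0.0515·10.91/0.3233 + 7.8]·(1026·4.241²/2) = [1.738 + 7.8]·9228 = 8.801e+04 Pa.
ΔP = 8.801e+04 Pa = 88.01 kPa.

ΔP ≈ 88.01 kPa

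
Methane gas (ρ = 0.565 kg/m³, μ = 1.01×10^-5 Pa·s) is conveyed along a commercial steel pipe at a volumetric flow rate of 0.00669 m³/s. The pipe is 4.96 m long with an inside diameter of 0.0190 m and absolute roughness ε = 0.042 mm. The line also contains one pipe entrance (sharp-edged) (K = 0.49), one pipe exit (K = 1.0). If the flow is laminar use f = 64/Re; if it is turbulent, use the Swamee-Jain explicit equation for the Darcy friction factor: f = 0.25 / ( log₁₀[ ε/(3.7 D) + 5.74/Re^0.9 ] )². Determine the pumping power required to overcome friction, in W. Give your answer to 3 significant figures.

P ≈ 9.67 W

Cross-sectional area A = πD²/4 = π(0.019)²/4 = 0.0002835 m²; mean velocity V = Q/A = 0.00669/0.0002835 = 23.6 m/s.
Reynolds number Re = ρVD/μ = 0.565 · 23.6 · 0.019 / 1.01e-05 = 2.508e+04.
Re > 4000 → turbulent. Relative roughness ε/D = 4.2e-05/0.019 = 0.00221. Swamee-Jain: f = 0.25/(log₁₀[0.00221/3.7 + 5.74/2.508e+04^0.9])² = 0.25/(log₁₀[0.000597 + 0.00063])² = 0.25/(-2.911)² = 0.0295.
Total minor-loss coefficient ΣK = 1·0.49 + 1·1 = 1.49.
ΔP = [f·L/D + ΣK]·(ρV²/2) = [0.0295·4.96/0.019 + 1.49]·(0.565·23.6²/2) = [7.702 + 1.49]·157.3 = 1446 Pa.
Pumping power P = QΔP = 0.00669·1446 = 9.672 W = 9.67 W.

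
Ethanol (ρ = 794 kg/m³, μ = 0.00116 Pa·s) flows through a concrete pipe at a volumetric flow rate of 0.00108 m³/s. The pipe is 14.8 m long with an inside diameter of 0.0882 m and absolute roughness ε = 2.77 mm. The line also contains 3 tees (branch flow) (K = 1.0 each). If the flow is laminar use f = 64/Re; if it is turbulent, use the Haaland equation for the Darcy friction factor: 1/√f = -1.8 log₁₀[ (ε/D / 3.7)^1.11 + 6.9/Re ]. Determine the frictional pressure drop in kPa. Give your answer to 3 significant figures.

ΔP ≈ 0.165 kPa

Cross-sectional area A = πD²/4 = π(0.0882)²/4 = 0.00611 m²; mean velocity V = Q/A = 0.00108/0.00611 = 0.1768 m/s.
Reynolds number Re = ρVD/μ = 794 · 0.1768 · 0.0882 / 0.00116 = 1.067e+04.
Re > 4000 → turbulent. Relative roughness ε/D = 0.00277/0.0882 = 0.0314. Haaland: 1/√f = -1.8 log₁₀[(0.0314/3.7)^1.11 + 6.9/1.067e+04] = -1.8 log₁₀[0.00502 + 0.000647] = 4.044, so f = 0.06116.
Total minor-loss coefficient ΣK = 3·1 = 3.
ΔP = [f·L/D + ΣK]·(ρV²/2) = [0.06116·14.8/0.0882 + 3]·(794·0.1768²/2) = [10.26 + 3]·12.4 = 164.5 Pa.
ΔP = 164.5 Pa = 0.165 kPa.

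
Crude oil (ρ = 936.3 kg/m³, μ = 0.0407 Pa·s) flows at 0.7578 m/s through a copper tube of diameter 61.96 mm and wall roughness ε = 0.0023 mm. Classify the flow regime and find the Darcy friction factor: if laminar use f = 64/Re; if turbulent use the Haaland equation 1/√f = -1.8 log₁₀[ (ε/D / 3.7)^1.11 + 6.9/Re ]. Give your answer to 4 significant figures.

f ≈ 0.05925

Re = ρVD/μ = 936.3·0.7578·0.06196/0.0407 = 1080.
Re < 2300 → laminar, so f = 64/Re = 0.05925 (roughness is irrelevant in laminar flow).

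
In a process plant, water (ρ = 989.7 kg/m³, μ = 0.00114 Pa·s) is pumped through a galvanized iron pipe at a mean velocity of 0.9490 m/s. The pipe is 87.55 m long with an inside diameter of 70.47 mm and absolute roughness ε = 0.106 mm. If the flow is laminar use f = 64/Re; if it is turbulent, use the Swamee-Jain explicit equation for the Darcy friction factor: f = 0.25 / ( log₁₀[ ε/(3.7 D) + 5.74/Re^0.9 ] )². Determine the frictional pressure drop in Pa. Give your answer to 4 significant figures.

ΔP ≈ 13920 Pa

Reynolds number Re = ρVD/μ = 989.7 · 0.949 · 0.07047 / 0.00114 = 5.806e+04.
Re > 4000 → turbulent. Relative roughness ε/D = 0.000106/0.07047 = 0.0015. Swamee-Jain: f = 0.25/(log₁₀[0.0015/3.7 + 5.74/5.806e+04^0.9])² = 0.25/(log₁₀[0.000407 + 0.000296])² = 0.25/(-3.153)² = 0.02514.
Darcy-Weisbach: ΔP = f(L/D)(ρV²/2) = 0.02514·(87.55/0.07047)·(989.7·0.949²/2) = 0.02514·1242·445.7 = 1.392e+04 Pa.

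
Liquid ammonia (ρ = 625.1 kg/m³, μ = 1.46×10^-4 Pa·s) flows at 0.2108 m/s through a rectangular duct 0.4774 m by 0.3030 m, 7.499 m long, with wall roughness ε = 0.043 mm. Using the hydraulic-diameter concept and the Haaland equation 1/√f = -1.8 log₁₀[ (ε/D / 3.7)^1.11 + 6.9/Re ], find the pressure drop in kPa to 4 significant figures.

Hydraulic diameter D_h = 4A/P = 4·(0.4774·0.303)/(2·(0.4774+0.303)) = 0.5786/1.561 = 0.3707 m.
Re = ρVD_h/μ = 625.1·0.2108·0.3707/0.000146 = 3.346e+05.
ε/D_h = 4.3e-05/0.3707 = 0.000116; Haaland gives 1/√f = -1.8 log₁₀[1e-05+2.06e-05] = 8.125, so f = 0.01515.
ΔP = f(L/D_h)(ρV²/2) = 0.01515·7.499/0.3707·13.89 = 4.256 Pa.
ΔP = 0.004256 kPa.

ΔP ≈ 0.004256 kPa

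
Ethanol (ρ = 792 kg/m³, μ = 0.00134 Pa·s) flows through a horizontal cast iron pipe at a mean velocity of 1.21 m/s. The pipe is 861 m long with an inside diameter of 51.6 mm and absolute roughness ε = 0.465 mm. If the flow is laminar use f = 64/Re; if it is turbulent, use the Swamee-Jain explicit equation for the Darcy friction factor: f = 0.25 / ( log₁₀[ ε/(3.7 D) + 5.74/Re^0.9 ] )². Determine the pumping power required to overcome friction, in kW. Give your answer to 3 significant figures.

P ≈ 0.948 kW

Reynolds number Re = ρVD/μ = 792 · 1.21 · 0.0516 / 0.00134 = 3.69e+04.
Re > 4000 → turbulent. Relative roughness ε/D = 0.000465/0.0516 = 0.00901. Swamee-Jain: f = 0.25/(log₁₀[0.00901/3.7 + 5.74/3.69e+04^0.9])² = 0.25/(log₁₀[0.00244 + 0.000445])² = 0.25/(-2.54)² = 0.03874.
Darcy-Weisbach: ΔP = f(L/D)(ρV²/2) = 0.03874·(861/0.0516)·(792·1.21²/2) = 0.03874·1.669e+04·579.8 = 3.747e+05 Pa.
Q = V·A = 1.21·0.002091 = 0.00253 m³/s.
Pumping power P = QΔP = 0.00253·3.747e+05 = 948.2 W = 0.948 kW.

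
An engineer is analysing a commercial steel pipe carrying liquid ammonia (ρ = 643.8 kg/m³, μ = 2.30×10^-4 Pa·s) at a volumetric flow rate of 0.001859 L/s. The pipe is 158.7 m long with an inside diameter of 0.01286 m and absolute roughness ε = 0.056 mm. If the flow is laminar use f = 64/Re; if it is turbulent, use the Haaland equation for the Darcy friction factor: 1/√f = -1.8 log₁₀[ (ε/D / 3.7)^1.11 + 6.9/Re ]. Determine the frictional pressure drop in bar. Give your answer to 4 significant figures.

ΔP ≈ 0.001011 bar

Q = 0.001859 L/s = 0.001859/1000 = 1.859e-06 m³/s.
Cross-sectional area A = πD²/4 = π(0.01286)²/4 = 0.0001299 m²; mean velocity V = Q/A = 1.859e-06/0.0001299 = 0.01431 m/s.
Reynolds number Re = ρVD/μ = 643.8 · 0.01431 · 0.01286 / 0.00023 = 515.2.
Re < 2300 → laminar flow, so f = 64/Re = 64/515.2 = 0.1242 (the turbulent correlation is not needed).
Darcy-Weisbach: ΔP = f(L/D)(ρV²/2) = 0.1242·(158.7/0.01286)·(643.8·0.01431²/2) = 0.1242·1.234e+04·0.06594 = 101.1 Pa.
ΔP = 101.1 Pa = 0.001011 bar.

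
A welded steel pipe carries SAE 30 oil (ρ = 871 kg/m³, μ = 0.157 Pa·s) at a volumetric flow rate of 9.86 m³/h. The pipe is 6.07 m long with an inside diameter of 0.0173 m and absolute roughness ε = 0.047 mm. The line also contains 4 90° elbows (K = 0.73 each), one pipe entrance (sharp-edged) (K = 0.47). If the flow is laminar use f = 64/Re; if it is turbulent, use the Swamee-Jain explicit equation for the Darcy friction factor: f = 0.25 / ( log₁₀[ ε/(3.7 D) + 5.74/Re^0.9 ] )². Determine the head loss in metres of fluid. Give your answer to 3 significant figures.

Q = 9.86 m³/h = 9.86/3600 = 0.002739 m³/s.
Cross-sectional area A = πD²/4 = π(0.0173)²/4 = 0.0002351 m²; mean velocity V = Q/A = 0.002739/0.0002351 = 11.65 m/s.
Reynolds number Re = ρVD/μ = 871 · 11.65 · 0.0173 / 0.157 = 1118.
Re < 2300 → laminar flow, so f = 64/Re = 64/1118 = 0.05723 (the turbulent correlation is not needed).
Total minor-loss coefficient ΣK = 4·0.73 + 1·0.47 = 3.39.
ΔP = [f·L/D + ΣK]·(ρV²/2) = [0.05723·6.07/0.0173 + 3.39]·(871·11.65²/2) = [20.08 + 3.39]·5.913e+04 = 1.388e+06 Pa.
Head loss h_f = ΔP/(ρg) = 1.388e+06/(871·9.81) = 162 m.

h_f ≈ 162 m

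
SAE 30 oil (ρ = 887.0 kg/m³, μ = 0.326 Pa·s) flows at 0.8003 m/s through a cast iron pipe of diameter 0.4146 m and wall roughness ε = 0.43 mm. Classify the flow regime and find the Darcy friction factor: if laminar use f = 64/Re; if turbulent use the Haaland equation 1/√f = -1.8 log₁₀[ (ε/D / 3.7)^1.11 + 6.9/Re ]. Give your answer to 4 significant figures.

Re = ρVD/μ = 887·0.8003·0.4146/0.326 = 902.8.
Re < 2300 → laminar, so f = 64/Re = 0.07089 (roughness is irrelevant in laminar flow).

f ≈ 0.07089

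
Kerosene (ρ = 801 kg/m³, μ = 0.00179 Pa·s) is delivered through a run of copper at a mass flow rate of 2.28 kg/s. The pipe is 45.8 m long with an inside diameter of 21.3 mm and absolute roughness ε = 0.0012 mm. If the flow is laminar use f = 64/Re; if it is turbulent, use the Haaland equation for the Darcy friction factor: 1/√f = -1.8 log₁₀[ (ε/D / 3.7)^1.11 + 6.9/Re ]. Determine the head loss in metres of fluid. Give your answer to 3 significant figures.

A = πD²/4 = π(0.0213)²/4 = 0.0003563 m²; mean velocity V = ṁ/(ρA) = 2.28/(801 · 0.0003563) = 7.988 m/s.
Reynolds number Re = ρVD/μ = 801 · 7.988 · 0.0213 / 0.00179 = 7.614e+04.
Re > 4000 → turbulent. Relative roughness ε/D = 1.2e-06/0.0213 = 5.63e-05. Haaland: 1/√f = -1.8 log₁₀[(5.63e-05/3.7)^1.11 + 6.9/7.614e+04] = -1.8 log₁₀[4.49e-06 + 9.06e-05] = 7.239, so f = 0.01908.
Darcy-Weisbach: ΔP = f(L/D)(ρV²/2) = 0.01908·(45.8/0.0213)·(801·7.988²/2) = 0.01908·2150·2.556e+04 = 1.049e+06 Pa.
Head loss h_f = ΔP/(ρg) = 1.049e+06/(801·9.81) = 133 m.

h_f ≈ 133 m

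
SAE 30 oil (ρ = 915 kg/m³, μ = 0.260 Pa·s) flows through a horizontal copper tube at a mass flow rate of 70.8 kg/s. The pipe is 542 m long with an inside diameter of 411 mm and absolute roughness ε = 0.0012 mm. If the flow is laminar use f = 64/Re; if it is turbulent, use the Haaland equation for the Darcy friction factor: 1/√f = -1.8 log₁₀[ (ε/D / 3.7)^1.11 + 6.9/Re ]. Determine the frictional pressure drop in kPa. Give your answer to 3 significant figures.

ΔP ≈ 15.6 kPa

A = πD²/4 = π(0.411)²/4 = 0.1327 m²; mean velocity V = ṁ/(ρA) = 70.8/(915 · 0.1327) = 0.5832 m/s.
Reynolds number Re = ρVD/μ = 915 · 0.5832 · 0.411 / 0.26 = 843.6.
Re < 2300 → laminar flow, so f = 64/Re = 64/843.6 = 0.07587 (the turbulent correlation is not needed).
Darcy-Weisbach: ΔP = f(L/D)(ρV²/2) = 0.07587·(542/0.411)·(915·0.5832²/2) = 0.07587·1319·155.6 = 1.557e+04 Pa.
ΔP = 1.557e+04 Pa = 15.6 kPa.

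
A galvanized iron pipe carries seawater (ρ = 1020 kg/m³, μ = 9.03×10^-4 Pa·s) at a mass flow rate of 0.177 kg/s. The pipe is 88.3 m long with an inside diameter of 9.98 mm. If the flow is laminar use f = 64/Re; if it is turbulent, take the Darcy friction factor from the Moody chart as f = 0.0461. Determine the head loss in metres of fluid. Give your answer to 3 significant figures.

A = πD²/4 = π(0.00998)²/4 = 7.823e-05 m²; mean velocity V = ṁ/(ρA) = 0.177/(1020 · 7.823e-05) = 2.218 m/s.
Reynolds number Re = ρVD/μ = 1020 · 2.218 · 0.00998 / 0.000903 = 2.501e+04.
Re > 4000 → turbulent; use the Moody-chart value f = 0.0461.
Darcy-Weisbach: ΔP = f(L/D)(ρV²/2) = 0.0461·(88.3/0.00998)·(1020·2.218²/2) = 0.0461·8848·2510 = 1.024e+06 Pa.
Head loss h_f = ΔP/(ρg) = 1.024e+06/(1020·9.81) = 102 m.

h_f ≈ 102 m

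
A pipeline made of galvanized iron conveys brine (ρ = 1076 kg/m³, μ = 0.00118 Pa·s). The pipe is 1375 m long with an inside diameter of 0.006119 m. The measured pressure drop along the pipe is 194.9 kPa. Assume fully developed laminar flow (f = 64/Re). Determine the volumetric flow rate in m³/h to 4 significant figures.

For laminar flow, f = 64/Re with Re = ρVD/μ, so Darcy-Weisbach reduces to ΔP = 32μLV/D². Solving for V: V = ΔP·D²/(32μL) = 1.949e+05·(0.006119)²/(32·0.00118·1375) = 0.1406 m/s.
Check: Re = ρVD/μ = 1076·0.1406·0.006119/0.00118 = 784.2 < 2300, so the laminar assumption holds.
Q = V·A = 0.1406·(π/4·0.006119²) = 4.133e-06 m³/s = 0.01488 m³/h.

Q ≈ 0.01488 m³/h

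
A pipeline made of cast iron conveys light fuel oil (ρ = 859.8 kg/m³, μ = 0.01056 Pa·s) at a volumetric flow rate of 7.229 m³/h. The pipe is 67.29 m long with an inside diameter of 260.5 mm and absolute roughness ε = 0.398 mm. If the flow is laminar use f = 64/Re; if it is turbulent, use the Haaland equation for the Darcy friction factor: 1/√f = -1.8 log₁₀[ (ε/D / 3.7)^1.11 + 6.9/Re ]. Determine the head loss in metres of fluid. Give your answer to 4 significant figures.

h_f ≈ 0.001497 m

Q = 7.229 m³/h = 7.229/3600 = 0.002008 m³/s.
Cross-sectional area A = πD²/4 = π(0.2605)²/4 = 0.0533 m²; mean velocity V = Q/A = 0.002008/0.0533 = 0.03768 m/s.
Reynolds number Re = ρVD/μ = 859.8 · 0.03768 · 0.2605 / 0.0106 = 799.1.
Re < 2300 → laminar flow, so f = 64/Re = 64/799.1 = 0.08009 (the turbulent correlation is not needed).
Darcy-Weisbach: ΔP = f(L/D)(ρV²/2) = 0.08009·(67.29/0.2605)·(859.8·0.03768²/2) = 0.08009·258.3·0.6103 = 12.62 Pa.
Head loss h_f = ΔP/(ρg) = 12.62/(859.8·9.81) = 0.001497 m.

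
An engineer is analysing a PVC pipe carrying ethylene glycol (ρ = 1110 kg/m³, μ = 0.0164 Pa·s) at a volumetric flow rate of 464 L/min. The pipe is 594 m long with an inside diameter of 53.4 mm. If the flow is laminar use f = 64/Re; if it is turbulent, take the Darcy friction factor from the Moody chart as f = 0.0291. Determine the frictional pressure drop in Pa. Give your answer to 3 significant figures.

ΔP ≈ 2.14×10^6 Pa

Q = 464 L/min = 464/60000 = 0.007733 m³/s.
Cross-sectional area A = πD²/4 = π(0.0534)²/4 = 0.00224 m²; mean velocity V = Q/A = 0.007733/0.00224 = 3.453 m/s.
Reynolds number Re = ρVD/μ = 1110 · 3.453 · 0.0534 / 0.0164 = 1.248e+04.
Re > 4000 → turbulent; use the Moody-chart value f = 0.0291.
Darcy-Weisbach: ΔP = f(L/D)(ρV²/2) = 0.0291·(594/0.0534)·(1110·3.453²/2) = 0.0291·1.112e+04·6617 = 2.142e+06 Pa.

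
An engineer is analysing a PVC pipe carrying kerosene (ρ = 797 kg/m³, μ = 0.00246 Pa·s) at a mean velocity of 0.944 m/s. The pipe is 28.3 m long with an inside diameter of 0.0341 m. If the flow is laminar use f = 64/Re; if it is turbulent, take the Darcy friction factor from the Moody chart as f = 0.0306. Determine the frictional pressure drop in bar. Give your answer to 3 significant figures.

ΔP ≈ 0.0902 bar

Reynolds number Re = ρVD/μ = 797 · 0.944 · 0.0341 / 0.00246 = 1.043e+04.
Re > 4000 → turbulent; use the Moody-chart value f = 0.0306.
Darcy-Weisbach: ΔP = f(L/D)(ρV²/2) = 0.0306·(28.3/0.0341)·(797·0.944²/2) = 0.0306·829.9·355.1 = 9018 Pa.
ΔP = 9018 Pa = 0.0902 bar.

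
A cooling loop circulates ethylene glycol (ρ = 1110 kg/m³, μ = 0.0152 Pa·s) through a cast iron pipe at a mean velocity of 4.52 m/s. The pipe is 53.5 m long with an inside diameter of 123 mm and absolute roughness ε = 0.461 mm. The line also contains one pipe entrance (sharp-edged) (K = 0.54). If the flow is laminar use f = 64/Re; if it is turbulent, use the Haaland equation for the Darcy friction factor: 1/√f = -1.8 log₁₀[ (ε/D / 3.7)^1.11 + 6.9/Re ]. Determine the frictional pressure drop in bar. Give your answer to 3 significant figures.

Reynolds number Re = ρVD/μ = 1110 · 4.52 · 0.123 / 0.0152 = 4.06e+04.
Re > 4000 → turbulent. Relative roughness ε/D = 0.000461/0.123 = 0.00375. Haaland: 1/√f = -1.8 log₁₀[(0.00375/3.7)^1.11 + 6.9/4.06e+04] = -1.8 log₁₀[0.000474 + 0.00017] = 5.743, so f = 0.03031.
Total minor-loss coefficient ΣK = 1·0.54 = 0.54.
ΔP = [f·L/D + ΣK]·(ρV²/2) = [0.03031·53.5/0.123 + 0.54]·(1110·4.52²/2) = [13.19 + 0.54]·1.134e+04 = 1.556e+05 Pa.
ΔP = 1.556e+05 Pa = 1.56 bar.

ΔP ≈ 1.56 bar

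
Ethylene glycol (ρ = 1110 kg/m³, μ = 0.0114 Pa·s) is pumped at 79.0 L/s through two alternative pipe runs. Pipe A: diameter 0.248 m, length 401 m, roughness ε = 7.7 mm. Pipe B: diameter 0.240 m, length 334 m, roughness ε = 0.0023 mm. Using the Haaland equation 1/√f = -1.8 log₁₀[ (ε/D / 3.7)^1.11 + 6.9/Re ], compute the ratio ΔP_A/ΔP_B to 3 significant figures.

Pipe A: V = Q/A = 0.079/0.04831 = 1.635 m/s; Re = 3.949e+04; ε/D = 0.031; Haaland → f = 0.05888; ΔP_A = f(L/D)(ρV²/2) = 1.413e+05 Pa.
Pipe B: V = Q/A = 0.079/0.04524 = 1.746 m/s; Re = 4.081e+04; ε/D = 9.58e-06; Haaland → f = 0.02171; ΔP_B = f(L/D)(ρV²/2) = 5.114e+04 Pa.
ΔP_A/ΔP_B = 1.413e+05/5.114e+04 = 2.76.

ΔP_A/ΔP_B ≈ 2.76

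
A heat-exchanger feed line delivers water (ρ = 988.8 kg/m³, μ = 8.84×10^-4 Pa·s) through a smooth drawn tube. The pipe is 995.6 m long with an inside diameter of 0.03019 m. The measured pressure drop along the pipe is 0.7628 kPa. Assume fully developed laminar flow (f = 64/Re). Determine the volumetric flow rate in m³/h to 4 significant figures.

For laminar flow, f = 64/Re with Re = ρVD/μ, so Darcy-Weisbach reduces to ΔP = 32μLV/D². Solving for V: V = ΔP·D²/(32μL) = 762.8·(0.03019)²/(32·0.000884·995.6) = 0.02469 m/s.
Check: Re = ρVD/μ = 988.8·0.02469·0.03019/0.000884 = 833.6 < 2300, so the laminar assumption holds.
Q = V·A = 0.02469·(π/4·0.03019²) = 1.767e-05 m³/s = 0.06362 m³/h.

Q ≈ 0.06362 m³/h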